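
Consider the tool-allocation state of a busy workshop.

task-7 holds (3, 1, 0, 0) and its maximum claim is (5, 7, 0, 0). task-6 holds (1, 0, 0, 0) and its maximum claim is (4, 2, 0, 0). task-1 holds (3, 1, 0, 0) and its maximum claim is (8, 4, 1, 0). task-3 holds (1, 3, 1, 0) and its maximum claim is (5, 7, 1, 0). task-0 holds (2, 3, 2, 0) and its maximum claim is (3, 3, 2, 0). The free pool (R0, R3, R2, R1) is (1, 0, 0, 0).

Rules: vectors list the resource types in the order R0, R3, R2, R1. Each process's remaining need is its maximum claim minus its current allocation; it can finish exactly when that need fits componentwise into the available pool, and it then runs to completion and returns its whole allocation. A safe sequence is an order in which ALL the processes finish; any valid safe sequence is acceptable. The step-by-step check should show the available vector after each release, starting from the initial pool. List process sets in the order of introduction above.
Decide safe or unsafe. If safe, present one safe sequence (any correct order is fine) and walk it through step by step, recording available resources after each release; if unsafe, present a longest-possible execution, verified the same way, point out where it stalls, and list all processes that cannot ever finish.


UNSAFE — no complete ordering exists.
Key observation: after task-0, task-6 the pool peaks at (4, 3, 2, 0), and each blocked process is short somewhere: task-7 on R3; task-1 on R0; task-3 on R3.
A maximal execution: task-0, task-6 — then nothing else fits. Check, step by step:
  pool = (1, 0, 0, 0)
  task-0: need (1, 0, 0, 0) fits (1, 0, 0, 0); releases (2, 3, 2, 0), pool now (3, 3, 2, 0)
  task-6: need (3, 2, 0, 0) fits (3, 3, 2, 0); releases (1, 0, 0, 0), pool now (4, 3, 2, 0)
  task-7 cannot run: need (2, 6, 0, 0) vs free (4, 3, 2, 0) (insufficient R3)
  task-1 cannot run: need (5, 3, 1, 0) vs free (4, 3, 2, 0) (insufficient R0)
  task-3 cannot run: need (4, 4, 0, 0) vs free (4, 3, 2, 0) (insufficient R3)
Permanently blocked: task-7, task-1 and task-3.


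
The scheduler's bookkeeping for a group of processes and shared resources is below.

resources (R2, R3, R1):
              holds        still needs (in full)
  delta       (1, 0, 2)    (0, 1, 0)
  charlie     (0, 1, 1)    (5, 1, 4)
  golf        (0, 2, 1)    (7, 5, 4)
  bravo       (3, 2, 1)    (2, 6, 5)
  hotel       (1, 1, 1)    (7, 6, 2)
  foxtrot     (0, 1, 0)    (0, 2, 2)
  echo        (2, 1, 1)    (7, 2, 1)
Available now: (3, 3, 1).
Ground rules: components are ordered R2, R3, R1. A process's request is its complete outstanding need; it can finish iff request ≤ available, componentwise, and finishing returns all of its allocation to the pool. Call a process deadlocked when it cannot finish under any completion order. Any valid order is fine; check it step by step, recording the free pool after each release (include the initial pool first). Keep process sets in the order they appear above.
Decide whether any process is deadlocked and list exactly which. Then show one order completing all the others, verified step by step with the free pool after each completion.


The deadlocked set is charlie, golf, bravo, hotel and echo.
Key observation: after delta, foxtrot the pool peaks at (4, 4, 3), and each blocked process is short somewhere: charlie on R2, R1; golf on R2, R3, R1; bravo on R3, R1; hotel on R2, R3; echo on R2.
A valid finishing order for the others: delta, foxtrot. Walking it through:
  pool = (3, 3, 1)
  run delta (needs (0, 1, 0), free (3, 3, 1)); after release of (1, 0, 2) the pool is (4, 3, 3)
  run foxtrot (needs (0, 2, 2), free (4, 3, 3)); after release of (0, 1, 0) the pool is (4, 4, 3)
The blocked processes can never fit:
  charlie cannot run: need (5, 1, 4) vs free (4, 4, 3) (insufficient R2 and R1)
  golf cannot run: need (7, 5, 4) vs free (4, 4, 3) (insufficient R2, R3 and R1)
  bravo cannot run: need (2, 6, 5) vs free (4, 4, 3) (insufficient R3 and R1)
  hotel cannot run: need (7, 6, 2) vs free (4, 4, 3) (insufficient R2 and R3)
  echo cannot run: need (7, 2, 1) vs free (4, 4, 3) (insufficient R2)


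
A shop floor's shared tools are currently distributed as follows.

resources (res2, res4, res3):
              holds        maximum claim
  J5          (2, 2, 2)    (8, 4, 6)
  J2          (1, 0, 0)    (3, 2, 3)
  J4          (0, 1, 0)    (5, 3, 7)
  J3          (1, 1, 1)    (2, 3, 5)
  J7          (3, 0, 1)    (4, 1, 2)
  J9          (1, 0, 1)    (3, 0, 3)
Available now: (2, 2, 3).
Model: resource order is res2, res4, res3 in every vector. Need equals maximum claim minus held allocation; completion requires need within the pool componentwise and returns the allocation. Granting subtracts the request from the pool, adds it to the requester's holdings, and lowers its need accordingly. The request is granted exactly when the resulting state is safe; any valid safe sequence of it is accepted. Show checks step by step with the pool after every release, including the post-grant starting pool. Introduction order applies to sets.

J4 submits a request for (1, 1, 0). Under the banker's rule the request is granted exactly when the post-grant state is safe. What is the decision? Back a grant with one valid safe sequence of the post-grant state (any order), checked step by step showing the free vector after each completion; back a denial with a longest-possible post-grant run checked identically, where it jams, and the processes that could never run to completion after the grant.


DENY — the pretend-granted state is unsafe.
Key observation: after J7, J9 the pool peaks at (5, 1, 5), and each blocked process is short somewhere: J5 on res2, res4; J2 on res4; J4 on res3; J3 on res4.
Pretend the grant happened; the run J7, J9 goes as far as possible. Walking it through:
  pool = (1, 1, 3)
  J7: need (1, 1, 1) fits (1, 1, 3); releases (3, 0, 1), pool now (4, 1, 4)
  J9: need (2, 0, 2) fits (4, 1, 4); releases (1, 0, 1), pool now (5, 1, 5)
  J5 cannot run: need (6, 2, 4) vs free (5, 1, 5) (insufficient res2 and res4)
  J2 cannot run: need (2, 2, 3) vs free (5, 1, 5) (insufficient res4)
  J4 cannot run: need (4, 1, 7) vs free (5, 1, 5) (insufficient res3)
  J3 cannot run: need (1, 2, 4) vs free (5, 1, 5) (insufficient res4)
Had the request been granted, J5, J2, J4 and J3 could never finish.


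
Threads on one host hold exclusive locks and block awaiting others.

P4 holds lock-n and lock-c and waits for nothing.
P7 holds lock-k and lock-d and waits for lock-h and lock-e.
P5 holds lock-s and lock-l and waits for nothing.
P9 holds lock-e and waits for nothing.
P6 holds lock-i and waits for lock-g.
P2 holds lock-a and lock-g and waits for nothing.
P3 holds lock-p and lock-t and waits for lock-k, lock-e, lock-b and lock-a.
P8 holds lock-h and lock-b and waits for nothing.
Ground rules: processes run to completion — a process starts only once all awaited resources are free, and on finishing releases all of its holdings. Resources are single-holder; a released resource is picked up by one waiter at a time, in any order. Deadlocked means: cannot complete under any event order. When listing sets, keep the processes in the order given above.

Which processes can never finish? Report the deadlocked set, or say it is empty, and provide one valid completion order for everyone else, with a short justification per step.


The deadlocked set is empty.
Key observation: the wait graph is acyclic; completion cascades from the unblocked processes through everyone else.
A valid finishing order for the others: P2, P9, P8, P6, P7, P5, P4, P3.
Check, step by step:
  P2: no waits; runs immediately, freeing lock-a and lock-g
  P9: no waits; runs immediately, freeing lock-e
  P8: no waits; runs immediately, freeing lock-h and lock-b
  P6 waits on lock-g — all released -> runs and releases lock-i
  P7 waits on lock-h and lock-e — all released -> runs and releases lock-k and lock-d
  P5: no waits; runs immediately, freeing lock-s and lock-l
  P4: no waits; runs immediately, freeing lock-n and lock-c
  P3 waits on lock-k, lock-e, lock-b and lock-a — all released -> runs and releases lock-p and lock-t


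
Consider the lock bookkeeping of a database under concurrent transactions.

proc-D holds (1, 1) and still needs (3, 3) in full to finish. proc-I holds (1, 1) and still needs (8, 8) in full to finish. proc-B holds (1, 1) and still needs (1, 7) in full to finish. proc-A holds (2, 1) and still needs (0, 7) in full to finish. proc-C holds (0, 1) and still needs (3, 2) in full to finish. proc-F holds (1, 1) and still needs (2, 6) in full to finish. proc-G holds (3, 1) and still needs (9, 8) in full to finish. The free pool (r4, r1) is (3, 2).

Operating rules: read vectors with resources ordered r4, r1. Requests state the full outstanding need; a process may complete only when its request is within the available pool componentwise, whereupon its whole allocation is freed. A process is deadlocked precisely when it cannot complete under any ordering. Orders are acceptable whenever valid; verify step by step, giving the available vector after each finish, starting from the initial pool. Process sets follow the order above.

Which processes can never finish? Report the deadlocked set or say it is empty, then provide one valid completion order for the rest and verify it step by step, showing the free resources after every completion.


Deadlocked: proc-I, proc-B, proc-A, proc-F and proc-G.
Key observation: after proc-C, proc-D complete, (4, 4) is the best the pool ever gets, yet each leftover process wants more r1.
A valid finishing order for the others: proc-C, proc-D. Step-by-step check:
  pool = (3, 2)
  proc-C: need (3, 2) fits (3, 2); releases (0, 1), pool now (3, 3)
  proc-D: need (3, 3) fits (3, 3); releases (1, 1), pool now (4, 4)
The blocked processes can never fit:
  proc-I still needs (8, 8) but only (4, 4) is free — short on r4 and r1
  proc-B still needs (1, 7) but only (4, 4) is free — short on r1
  proc-A still needs (0, 7) but only (4, 4) is free — short on r1
  proc-F still needs (2, 6) but only (4, 4) is free — short on r1
  proc-G still needs (9, 8) but only (4, 4) is free — short on r4 and r1


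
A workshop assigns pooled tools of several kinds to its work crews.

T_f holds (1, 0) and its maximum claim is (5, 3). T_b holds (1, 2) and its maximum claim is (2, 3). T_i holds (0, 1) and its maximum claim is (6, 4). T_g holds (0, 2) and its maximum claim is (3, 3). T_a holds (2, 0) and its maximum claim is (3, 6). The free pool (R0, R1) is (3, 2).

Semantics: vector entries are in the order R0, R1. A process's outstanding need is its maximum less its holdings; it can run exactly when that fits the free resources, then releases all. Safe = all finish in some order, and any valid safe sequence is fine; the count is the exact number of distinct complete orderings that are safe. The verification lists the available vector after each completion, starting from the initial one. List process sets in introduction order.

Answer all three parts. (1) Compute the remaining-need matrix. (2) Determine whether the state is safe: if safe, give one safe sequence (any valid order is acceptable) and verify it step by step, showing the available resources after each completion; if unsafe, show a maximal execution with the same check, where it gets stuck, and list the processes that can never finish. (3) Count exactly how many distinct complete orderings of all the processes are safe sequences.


(1) Outstanding need per process (order R0, R1):
  T_f: (4, 3)
  T_b: (1, 1)
  T_i: (6, 3)
  T_g: (3, 1)
  T_a: (1, 6)
(2) SAFE, for example via the order T_b, T_g, T_a, T_f, T_i.
Key observation: reading the order forward, T_a is the first process whose need (1, 6) meets the free pool (4, 6) exactly on a resource it requests.
Check, step by step:
  pool = (3, 2)
  T_b needs (1, 1) <= (3, 2) -> finishes; pool += (1, 2) = (4, 4)
  T_g needs (3, 1) <= (4, 4) -> finishes; pool += (0, 2) = (4, 6)
  T_a needs (1, 6) <= (4, 6) -> finishes; pool += (2, 0) = (6, 6)
  T_f needs (4, 3) <= (6, 6) -> finishes; pool += (1, 0) = (7, 6)
  T_i needs (6, 3) <= (7, 6) -> finishes; pool += (0, 1) = (7, 7)
(3) Precisely 7 of the possible complete orderings are safe sequences.


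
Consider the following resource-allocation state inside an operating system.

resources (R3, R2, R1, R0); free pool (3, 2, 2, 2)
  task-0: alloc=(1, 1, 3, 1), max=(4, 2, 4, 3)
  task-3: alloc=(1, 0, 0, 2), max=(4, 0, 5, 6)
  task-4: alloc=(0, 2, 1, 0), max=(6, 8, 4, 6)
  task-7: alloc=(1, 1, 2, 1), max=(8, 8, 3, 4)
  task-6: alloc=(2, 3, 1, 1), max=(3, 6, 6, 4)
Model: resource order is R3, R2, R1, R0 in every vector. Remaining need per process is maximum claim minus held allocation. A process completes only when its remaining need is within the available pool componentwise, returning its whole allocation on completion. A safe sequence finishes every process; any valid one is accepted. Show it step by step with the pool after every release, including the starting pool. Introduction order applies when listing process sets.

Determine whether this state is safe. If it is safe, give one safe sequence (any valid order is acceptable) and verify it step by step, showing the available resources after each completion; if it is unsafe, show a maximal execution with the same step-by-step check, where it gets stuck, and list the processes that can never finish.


SAFE — a valid safe sequence is task-0, task-6, task-3, task-4, task-7.
Key observation: at task-0 the run first touches a limit — (3, 1, 1, 2) against (3, 2, 2, 2), exact on a resource it actually requests.
Walking it through:
  pool = (3, 2, 2, 2)
  task-0: need (3, 1, 1, 2) fits (3, 2, 2, 2); releases (1, 1, 3, 1), pool now (4, 3, 5, 3)
  task-6: need (1, 3, 5, 3) fits (4, 3, 5, 3); releases (2, 3, 1, 1), pool now (6, 6, 6, 4)
  task-3: need (3, 0, 5, 4) fits (6, 6, 6, 4); releases (1, 0, 0, 2), pool now (7, 6, 6, 6)
  task-4: need (6, 6, 3, 6) fits (7, 6, 6, 6); releases (0, 2, 1, 0), pool now (7, 8, 7, 6)
  task-7: need (7, 7, 1, 3) fits (7, 8, 7, 6); releases (1, 1, 2, 1), pool now (8, 9, 9, 7)


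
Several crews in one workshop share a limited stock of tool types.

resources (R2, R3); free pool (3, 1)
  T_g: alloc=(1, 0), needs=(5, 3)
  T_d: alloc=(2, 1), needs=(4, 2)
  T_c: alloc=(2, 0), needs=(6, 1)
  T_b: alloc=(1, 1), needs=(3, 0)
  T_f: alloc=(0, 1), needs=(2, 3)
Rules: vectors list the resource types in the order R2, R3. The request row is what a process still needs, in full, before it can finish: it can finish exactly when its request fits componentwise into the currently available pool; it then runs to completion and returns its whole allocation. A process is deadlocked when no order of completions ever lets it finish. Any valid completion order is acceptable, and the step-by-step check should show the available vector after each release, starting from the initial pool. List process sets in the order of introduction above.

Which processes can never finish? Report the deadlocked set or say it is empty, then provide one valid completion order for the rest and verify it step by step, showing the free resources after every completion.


No process is deadlocked.
Key observation: T_b fits the free pool immediately, and its release cascades until everyone finishes.
A valid finishing order for the others: T_b, T_d, T_f, T_g, T_c. Verifying each step:
  pool = (3, 1)
  run T_b (needs (3, 0), free (3, 1)); after release of (1, 1) the pool is (4, 2)
  run T_d (needs (4, 2), free (4, 2)); after release of (2, 1) the pool is (6, 3)
  run T_f (needs (2, 3), free (6, 3)); after release of (0, 1) the pool is (6, 4)
  run T_g (needs (5, 3), free (6, 4)); after release of (1, 0) the pool is (7, 4)
  run T_c (needs (6, 1), free (7, 4)); after release of (2, 0) the pool is (9, 4)


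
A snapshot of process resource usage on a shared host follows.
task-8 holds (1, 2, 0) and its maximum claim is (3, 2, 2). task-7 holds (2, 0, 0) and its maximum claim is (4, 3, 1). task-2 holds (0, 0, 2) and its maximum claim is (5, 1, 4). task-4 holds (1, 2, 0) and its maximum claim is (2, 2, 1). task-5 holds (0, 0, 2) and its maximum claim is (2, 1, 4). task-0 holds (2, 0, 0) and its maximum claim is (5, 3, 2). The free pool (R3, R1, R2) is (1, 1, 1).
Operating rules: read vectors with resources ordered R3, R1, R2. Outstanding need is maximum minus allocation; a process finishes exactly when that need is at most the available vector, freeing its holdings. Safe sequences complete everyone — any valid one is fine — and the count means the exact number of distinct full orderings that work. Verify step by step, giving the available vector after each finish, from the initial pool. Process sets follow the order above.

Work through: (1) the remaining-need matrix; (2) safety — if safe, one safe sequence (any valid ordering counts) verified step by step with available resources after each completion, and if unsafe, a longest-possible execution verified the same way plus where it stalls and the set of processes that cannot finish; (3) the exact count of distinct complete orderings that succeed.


(1) Outstanding need per process (order R3, R1, R2):
  task-8: (2, 0, 2)
  task-7: (2, 3, 1)
  task-2: (5, 1, 2)
  task-4: (1, 0, 1)
  task-5: (2, 1, 2)
  task-0: (3, 3, 2)
(2) UNSAFE — no complete ordering exists.
Key observation: after task-4, task-7 complete, (4, 3, 1) is the best the pool ever gets, yet each leftover process wants more R2.
Going as far as possible: task-4, task-7; after that, nothing fits. Walking it through:
  pool = (1, 1, 1)
  task-4 needs (1, 0, 1) <= (1, 1, 1) -> finishes; pool += (1, 2, 0) = (2, 3, 1)
  task-7 needs (2, 3, 1) <= (2, 3, 1) -> finishes; pool += (2, 0, 0) = (4, 3, 1)
  task-8 still needs (2, 0, 2) but only (4, 3, 1) is free — short on R2
  task-2 still needs (5, 1, 2) but only (4, 3, 1) is free — short on R3 and R2
  task-5 still needs (2, 1, 2) but only (4, 3, 1) is free — short on R2
  task-0 still needs (3, 3, 2) but only (4, 3, 1) is free — short on R2
Permanently blocked: task-8, task-2, task-5 and task-0.
(3) Exactly 0 of the possible complete orderings are safe sequences.


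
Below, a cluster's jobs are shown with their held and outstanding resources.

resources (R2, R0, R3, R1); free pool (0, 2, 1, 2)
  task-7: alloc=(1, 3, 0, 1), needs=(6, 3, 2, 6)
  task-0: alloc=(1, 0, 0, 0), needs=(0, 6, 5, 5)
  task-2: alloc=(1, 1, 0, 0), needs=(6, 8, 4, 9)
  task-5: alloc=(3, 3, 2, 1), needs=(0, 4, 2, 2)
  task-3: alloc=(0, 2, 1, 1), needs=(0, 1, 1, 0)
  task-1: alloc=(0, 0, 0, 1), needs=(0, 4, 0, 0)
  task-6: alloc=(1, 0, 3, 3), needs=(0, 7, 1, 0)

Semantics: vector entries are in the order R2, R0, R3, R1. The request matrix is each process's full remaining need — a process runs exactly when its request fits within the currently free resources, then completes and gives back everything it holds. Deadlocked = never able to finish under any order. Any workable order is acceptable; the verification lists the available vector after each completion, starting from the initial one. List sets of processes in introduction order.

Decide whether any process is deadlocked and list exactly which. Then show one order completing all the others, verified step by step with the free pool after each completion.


Deadlocked set: task-7 and task-2.
Key observation: once task-3, task-1, task-5, task-6, task-0 finish, the pool peaks at (5, 7, 7, 8) — and every remaining process still needs more R2 than that.
The rest can finish in the order task-3, task-1, task-5, task-6, task-0. Verifying each step:
  pool = (0, 2, 1, 2)
  task-3: need (0, 1, 1, 0) fits (0, 2, 1, 2); releases (0, 2, 1, 1), pool now (0, 4, 2, 3)
  task-1: need (0, 4, 0, 0) fits (0, 4, 2, 3); releases (0, 0, 0, 1), pool now (0, 4, 2, 4)
  task-5: need (0, 4, 2, 2) fits (0, 4, 2, 4); releases (3, 3, 2, 1), pool now (3, 7, 4, 5)
  task-6: need (0, 7, 1, 0) fits (3, 7, 4, 5); releases (1, 0, 3, 3), pool now (4, 7, 7, 8)
  task-0: need (0, 6, 5, 5) fits (4, 7, 7, 8); releases (1, 0, 0, 0), pool now (5, 7, 7, 8)
The blocked processes can never fit:
  blocked: task-7 wants (6, 3, 2, 6), pool (5, 7, 7, 8) — not enough R2
  blocked: task-2 wants (6, 8, 4, 9), pool (5, 7, 7, 8) — not enough R2, R0 and R1


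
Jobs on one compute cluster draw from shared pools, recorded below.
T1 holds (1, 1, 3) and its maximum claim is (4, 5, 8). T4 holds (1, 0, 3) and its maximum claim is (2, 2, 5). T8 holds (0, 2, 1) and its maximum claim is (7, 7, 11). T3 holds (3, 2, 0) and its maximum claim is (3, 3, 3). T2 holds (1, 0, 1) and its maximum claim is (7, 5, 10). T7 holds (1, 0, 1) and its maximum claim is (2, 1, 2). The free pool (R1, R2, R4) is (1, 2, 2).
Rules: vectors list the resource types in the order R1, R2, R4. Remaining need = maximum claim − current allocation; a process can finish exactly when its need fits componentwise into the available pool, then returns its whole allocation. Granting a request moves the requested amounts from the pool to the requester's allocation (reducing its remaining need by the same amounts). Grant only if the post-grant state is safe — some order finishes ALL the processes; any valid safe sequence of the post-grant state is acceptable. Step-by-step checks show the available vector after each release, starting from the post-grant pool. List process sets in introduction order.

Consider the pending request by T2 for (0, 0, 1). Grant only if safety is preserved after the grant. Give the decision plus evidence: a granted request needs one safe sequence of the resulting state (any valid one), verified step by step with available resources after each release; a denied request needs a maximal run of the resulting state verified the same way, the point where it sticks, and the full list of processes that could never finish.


GRANT: granting preserves safety; a valid post-grant sequence is T7, T4, T3, T1, T2, T8.
Key observation: the transfer keeps a workable pool ((1, 2, 1)); T7 starts the safe sequence.
Check on the post-grant state, step by step:
  pool = (1, 2, 1)
  T7: need (1, 1, 1) fits (1, 2, 1); releases (1, 0, 1), pool now (2, 2, 2)
  T4: need (1, 2, 2) fits (2, 2, 2); releases (1, 0, 3), pool now (3, 2, 5)
  T3: need (0, 1, 3) fits (3, 2, 5); releases (3, 2, 0), pool now (6, 4, 5)
  T1: need (3, 4, 5) fits (6, 4, 5); releases (1, 1, 3), pool now (7, 5, 8)
  T2: need (6, 5, 8) fits (7, 5, 8); releases (1, 0, 2), pool now (8, 5, 10)
  T8: need (7, 5, 10) fits (8, 5, 10); releases (0, 2, 1), pool now (8, 7, 11)


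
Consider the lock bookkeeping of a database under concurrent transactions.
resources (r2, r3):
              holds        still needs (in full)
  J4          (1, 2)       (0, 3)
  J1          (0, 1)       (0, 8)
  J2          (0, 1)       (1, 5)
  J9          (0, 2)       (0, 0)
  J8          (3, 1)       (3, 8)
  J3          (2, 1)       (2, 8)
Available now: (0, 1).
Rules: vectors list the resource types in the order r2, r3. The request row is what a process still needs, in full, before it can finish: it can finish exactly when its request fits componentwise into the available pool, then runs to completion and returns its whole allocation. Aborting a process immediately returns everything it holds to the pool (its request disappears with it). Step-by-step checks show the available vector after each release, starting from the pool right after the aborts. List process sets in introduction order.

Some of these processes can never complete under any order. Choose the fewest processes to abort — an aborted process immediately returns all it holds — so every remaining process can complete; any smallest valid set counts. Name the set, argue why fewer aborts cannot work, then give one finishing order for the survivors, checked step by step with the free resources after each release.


The answer: abort J8 and J3.
Key observation: the deadlocked J1 becomes finishable only because J8 and J3 released (5, 2); it completes at step 4 below.
Why nothing smaller works — every single abort fails: J4 alone leaves J1 blocked (short on r3); J1 alone leaves J8 blocked (short on r2 and r3); J2 alone leaves J1 blocked (short on r3); J9 alone leaves J1 blocked (short on r3); J8 alone leaves J1 blocked (short on r3); J3 alone leaves J1 blocked (short on r3).
One survivor order: J9, J4, J2, J1. Walking it through (post-abort pool first):
  pool = (5, 3)
  J9 needs (0, 0) <= (5, 3) -> finishes; pool += (0, 2) = (5, 5)
  J4 needs (0, 3) <= (5, 5) -> finishes; pool += (1, 2) = (6, 7)
  J2 needs (1, 5) <= (6, 7) -> finishes; pool += (0, 1) = (6, 8)
  J1 needs (0, 8) <= (6, 8) -> finishes; pool += (0, 1) = (6, 9)


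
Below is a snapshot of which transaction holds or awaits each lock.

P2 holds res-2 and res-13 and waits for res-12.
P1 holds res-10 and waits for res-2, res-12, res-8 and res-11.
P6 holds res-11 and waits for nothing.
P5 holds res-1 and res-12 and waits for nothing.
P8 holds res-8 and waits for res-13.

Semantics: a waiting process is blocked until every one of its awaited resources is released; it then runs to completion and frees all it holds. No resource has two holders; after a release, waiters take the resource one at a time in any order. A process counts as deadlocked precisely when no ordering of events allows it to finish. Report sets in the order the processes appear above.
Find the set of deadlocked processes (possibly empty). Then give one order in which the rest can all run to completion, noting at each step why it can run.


Nothing here is deadlocked.
Key observation: all waits point, directly or indirectly, at processes that can finish, so nothing is permanently blocked.
The rest can finish in the order P5, P2, P8, P6, P1.
Verifying each step:
  P5: no waits; runs immediately, freeing res-1 and res-12
  P2 waits on res-12 — all released -> runs and releases res-2 and res-13
  P8 waits on res-13 — all released -> runs and releases res-8
  P6: no waits; runs immediately, freeing res-11
  P1 waits on res-2, res-12, res-8 and res-11 — all released -> runs and releases res-10


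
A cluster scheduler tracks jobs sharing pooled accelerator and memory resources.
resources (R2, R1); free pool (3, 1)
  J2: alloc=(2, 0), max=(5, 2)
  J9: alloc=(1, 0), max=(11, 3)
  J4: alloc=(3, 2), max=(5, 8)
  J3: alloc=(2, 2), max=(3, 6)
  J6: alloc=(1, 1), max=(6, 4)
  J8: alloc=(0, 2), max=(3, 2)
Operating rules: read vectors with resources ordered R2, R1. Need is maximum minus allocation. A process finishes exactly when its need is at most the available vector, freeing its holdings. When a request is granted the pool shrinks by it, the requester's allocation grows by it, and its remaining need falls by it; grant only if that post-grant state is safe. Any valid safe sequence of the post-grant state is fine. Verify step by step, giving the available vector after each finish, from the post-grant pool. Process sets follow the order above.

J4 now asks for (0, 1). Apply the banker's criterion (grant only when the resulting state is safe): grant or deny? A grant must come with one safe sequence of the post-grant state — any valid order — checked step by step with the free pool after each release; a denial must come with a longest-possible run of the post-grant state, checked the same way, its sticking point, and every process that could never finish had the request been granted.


DENY: after the grant no complete ordering would exist.
Key observation: the wall is R1: completing J8, J2 brings the pool only to (5, 2), and all the rest need more.
Pretend the grant happened; the run J8, J2 goes as far as possible. Step-by-step check:
  pool = (3, 0)
  J8: need (3, 0) fits (3, 0); releases (0, 2), pool now (3, 2)
  J2: need (3, 2) fits (3, 2); releases (2, 0), pool now (5, 2)
  blocked: J9 wants (10, 3), pool (5, 2) — not enough R2 and R1
  blocked: J4 wants (2, 5), pool (5, 2) — not enough R1
  blocked: J3 wants (1, 4), pool (5, 2) — not enough R1
  blocked: J6 wants (5, 3), pool (5, 2) — not enough R1
Processes that could never finish after the grant: J9, J4, J3 and J6.


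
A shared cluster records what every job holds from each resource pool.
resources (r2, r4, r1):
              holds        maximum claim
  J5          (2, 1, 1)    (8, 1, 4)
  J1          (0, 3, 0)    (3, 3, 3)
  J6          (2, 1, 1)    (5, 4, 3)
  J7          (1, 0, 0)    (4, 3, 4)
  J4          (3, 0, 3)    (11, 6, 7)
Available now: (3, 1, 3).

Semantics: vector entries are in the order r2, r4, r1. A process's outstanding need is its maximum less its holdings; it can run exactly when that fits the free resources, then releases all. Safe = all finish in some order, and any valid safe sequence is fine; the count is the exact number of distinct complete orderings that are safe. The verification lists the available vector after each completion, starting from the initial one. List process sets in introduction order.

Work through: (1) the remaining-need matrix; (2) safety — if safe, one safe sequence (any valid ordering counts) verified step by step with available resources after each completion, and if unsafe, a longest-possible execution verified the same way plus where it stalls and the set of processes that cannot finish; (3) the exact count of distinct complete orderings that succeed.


(1) Need matrix, components ordered r2, r4, r1:
  J5: (6, 0, 3)
  J1: (3, 0, 3)
  J6: (3, 3, 2)
  J7: (3, 3, 4)
  J4: (8, 6, 4)
(2) The state is SAFE; one workable sequence: J1, J6, J7, J5, J4.
Key observation: the order's first zero-slack moment is J1 ((3, 0, 3) needed, (3, 1, 3) free — a requested resource with nothing to spare).
Verifying each step:
  pool = (3, 1, 3)
  J1 needs (3, 0, 3) <= (3, 1, 3) -> finishes; pool += (0, 3, 0) = (3, 4, 3)
  J6 needs (3, 3, 2) <= (3, 4, 3) -> finishes; pool += (2, 1, 1) = (5, 5, 4)
  J7 needs (3, 3, 4) <= (5, 5, 4) -> finishes; pool += (1, 0, 0) = (6, 5, 4)
  J5 needs (6, 0, 3) <= (6, 5, 4) -> finishes; pool += (2, 1, 1) = (8, 6, 5)
  J4 needs (8, 6, 4) <= (8, 6, 5) -> finishes; pool += (3, 0, 3) = (11, 6, 8)
(3) Precisely 1 of the possible complete orderings is a safe sequence.


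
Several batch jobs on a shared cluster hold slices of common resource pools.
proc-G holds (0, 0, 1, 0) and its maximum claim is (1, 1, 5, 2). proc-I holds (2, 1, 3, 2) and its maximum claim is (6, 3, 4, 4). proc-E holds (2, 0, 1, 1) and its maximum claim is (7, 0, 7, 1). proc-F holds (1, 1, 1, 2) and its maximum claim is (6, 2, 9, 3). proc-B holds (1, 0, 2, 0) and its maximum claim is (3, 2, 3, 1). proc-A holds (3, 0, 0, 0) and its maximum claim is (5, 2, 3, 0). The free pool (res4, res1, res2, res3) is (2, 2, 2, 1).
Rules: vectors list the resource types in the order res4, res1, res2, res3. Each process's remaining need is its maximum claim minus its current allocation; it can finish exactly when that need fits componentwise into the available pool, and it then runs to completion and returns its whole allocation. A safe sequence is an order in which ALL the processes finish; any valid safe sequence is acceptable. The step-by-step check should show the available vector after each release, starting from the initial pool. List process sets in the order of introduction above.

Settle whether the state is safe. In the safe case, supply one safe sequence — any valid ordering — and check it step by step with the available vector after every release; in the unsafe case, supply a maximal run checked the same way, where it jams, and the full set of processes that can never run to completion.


UNSAFE.
Key observation: after proc-B, proc-A the pool peaks at (6, 2, 4, 1), and each blocked process is short somewhere: proc-G on res3; proc-I on res3; proc-E on res2; proc-F on res2.
Going as far as possible: proc-B, proc-A; after that, nothing fits. Walking it through:
  pool = (2, 2, 2, 1)
  proc-B needs (2, 2, 1, 1) <= (2, 2, 2, 1) -> finishes; pool += (1, 0, 2, 0) = (3, 2, 4, 1)
  proc-A needs (2, 2, 3, 0) <= (3, 2, 4, 1) -> finishes; pool += (3, 0, 0, 0) = (6, 2, 4, 1)
  proc-G cannot run: need (1, 1, 4, 2) vs free (6, 2, 4, 1) (insufficient res3)
  proc-I cannot run: need (4, 2, 1, 2) vs free (6, 2, 4, 1) (insufficient res3)
  proc-E cannot run: need (5, 0, 6, 0) vs free (6, 2, 4, 1) (insufficient res2)
  proc-F cannot run: need (5, 1, 8, 1) vs free (6, 2, 4, 1) (insufficient res2)
Permanently blocked: proc-G, proc-I, proc-E and proc-F.


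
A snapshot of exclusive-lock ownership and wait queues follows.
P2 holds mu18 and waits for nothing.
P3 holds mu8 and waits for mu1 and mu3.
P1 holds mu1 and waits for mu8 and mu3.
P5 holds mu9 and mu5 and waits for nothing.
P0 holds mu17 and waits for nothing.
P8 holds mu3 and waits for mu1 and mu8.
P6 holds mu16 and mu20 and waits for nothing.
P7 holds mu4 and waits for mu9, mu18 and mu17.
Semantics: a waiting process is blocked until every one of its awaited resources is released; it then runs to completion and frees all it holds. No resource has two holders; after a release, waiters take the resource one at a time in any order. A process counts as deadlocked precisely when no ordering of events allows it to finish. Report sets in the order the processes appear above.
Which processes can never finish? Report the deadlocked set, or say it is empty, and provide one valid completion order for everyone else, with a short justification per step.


The deadlocked set is P3, P1 and P8.
Key observation: the knot is the closed ring of waits P3 -> P1 -> P3; P8 is caught in further circular waits.
One completion order for the rest: P0, P5, P2, P6, P7.
Check, step by step:
  P0: no waits; runs immediately, freeing mu17
  P5: no waits; runs immediately, freeing mu9 and mu5
  P2: no waits; runs immediately, freeing mu18
  P6: no waits; runs immediately, freeing mu16 and mu20
  P7: everything it awaited (mu9, mu18 and mu17) is free; runs, freeing mu4


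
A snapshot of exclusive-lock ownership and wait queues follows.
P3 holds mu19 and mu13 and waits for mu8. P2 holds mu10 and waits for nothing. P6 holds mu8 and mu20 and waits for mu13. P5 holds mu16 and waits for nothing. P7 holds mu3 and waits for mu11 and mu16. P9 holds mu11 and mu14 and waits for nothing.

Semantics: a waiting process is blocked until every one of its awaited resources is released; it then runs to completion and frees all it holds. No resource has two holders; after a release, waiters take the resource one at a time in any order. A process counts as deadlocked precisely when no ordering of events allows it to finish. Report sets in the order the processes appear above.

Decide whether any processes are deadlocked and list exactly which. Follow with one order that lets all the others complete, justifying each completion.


Deadlocked: P3 and P6.
Key observation: the knot is the closed ring of waits P3 -> P6 -> P3; no other process is dragged down with it.
A valid finishing order for the others: P2, P9, P5, P7.
Walking it through:
  run P2 (it waits on nothing); releases mu10
  run P9 (it waits on nothing); releases mu11 and mu14
  run P5 (it waits on nothing); releases mu16
  P7 waits on mu11 and mu16 — all released -> runs and releases mu3


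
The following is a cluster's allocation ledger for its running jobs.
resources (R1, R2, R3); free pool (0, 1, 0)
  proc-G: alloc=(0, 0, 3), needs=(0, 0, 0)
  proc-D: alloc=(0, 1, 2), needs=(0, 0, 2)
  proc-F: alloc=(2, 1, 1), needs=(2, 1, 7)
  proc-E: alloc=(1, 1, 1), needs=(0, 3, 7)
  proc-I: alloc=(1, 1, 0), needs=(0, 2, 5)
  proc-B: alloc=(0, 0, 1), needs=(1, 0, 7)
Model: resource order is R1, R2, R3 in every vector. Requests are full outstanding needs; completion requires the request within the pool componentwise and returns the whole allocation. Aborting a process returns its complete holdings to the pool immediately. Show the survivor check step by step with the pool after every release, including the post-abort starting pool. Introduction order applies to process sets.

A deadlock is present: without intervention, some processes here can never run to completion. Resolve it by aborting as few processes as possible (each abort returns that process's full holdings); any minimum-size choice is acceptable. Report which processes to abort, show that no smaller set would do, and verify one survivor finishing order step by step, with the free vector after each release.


Minimum abort set: proc-F and proc-B.
Key observation: the deadlocked proc-E becomes finishable only because proc-F and proc-B released (2, 1, 2); it completes at step 4 below.
Why nothing smaller works — every single abort fails: proc-G alone leaves proc-F blocked (short on R1 and R3); proc-D alone leaves proc-F blocked (short on R1 and R3); proc-F alone leaves proc-E blocked (short on R3); proc-E alone leaves proc-F blocked (short on R3); proc-I alone leaves proc-F blocked (short on R1 and R3); proc-B alone leaves proc-F blocked (short on R1 and R3).
Survivors finish in the order: proc-G, proc-I, proc-D, proc-E. Walking it through (pool after the aborts first):
  pool = (2, 2, 2)
  proc-G: need (0, 0, 0) fits (2, 2, 2); releases (0, 0, 3), pool now (2, 2, 5)
  proc-I: need (0, 2, 5) fits (2, 2, 5); releases (1, 1, 0), pool now (3, 3, 5)
  proc-D: need (0, 0, 2) fits (3, 3, 5); releases (0, 1, 2), pool now (3, 4, 7)
  proc-E: need (0, 3, 7) fits (3, 4, 7); releases (1, 1, 1), pool now (4, 5, 8)


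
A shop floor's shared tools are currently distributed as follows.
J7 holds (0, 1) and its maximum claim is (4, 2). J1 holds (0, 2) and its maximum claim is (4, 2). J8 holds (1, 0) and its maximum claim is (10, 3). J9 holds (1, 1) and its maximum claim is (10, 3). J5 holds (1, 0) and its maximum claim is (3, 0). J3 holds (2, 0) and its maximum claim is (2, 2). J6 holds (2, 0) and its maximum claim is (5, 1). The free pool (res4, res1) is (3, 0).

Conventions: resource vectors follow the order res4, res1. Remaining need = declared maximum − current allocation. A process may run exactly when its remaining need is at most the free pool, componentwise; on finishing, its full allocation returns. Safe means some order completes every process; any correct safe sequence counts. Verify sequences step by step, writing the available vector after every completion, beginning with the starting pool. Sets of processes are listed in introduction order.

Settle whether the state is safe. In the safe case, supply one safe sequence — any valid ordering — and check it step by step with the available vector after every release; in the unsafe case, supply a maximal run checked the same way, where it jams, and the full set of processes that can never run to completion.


UNSAFE — no complete ordering exists.
Key observation: res4 is the bottleneck — with J5, J1, J6, J7, J3 done the pool holds (8, 3), short of every remaining need.
A maximal execution: J5, J1, J6, J7, J3 — then nothing else fits. Check, step by step:
  pool = (3, 0)
  J5 needs (2, 0) <= (3, 0) -> finishes; pool += (1, 0) = (4, 0)
  J1 needs (4, 0) <= (4, 0) -> finishes; pool += (0, 2) = (4, 2)
  J6 needs (3, 1) <= (4, 2) -> finishes; pool += (2, 0) = (6, 2)
  J7 needs (4, 1) <= (6, 2) -> finishes; pool += (0, 1) = (6, 3)
  J3 needs (0, 2) <= (6, 3) -> finishes; pool += (2, 0) = (8, 3)
  J8 still needs (9, 3) but only (8, 3) is free — short on res4
  J9 still needs (9, 2) but only (8, 3) is free — short on res4
Processes that can never finish: J8 and J9.


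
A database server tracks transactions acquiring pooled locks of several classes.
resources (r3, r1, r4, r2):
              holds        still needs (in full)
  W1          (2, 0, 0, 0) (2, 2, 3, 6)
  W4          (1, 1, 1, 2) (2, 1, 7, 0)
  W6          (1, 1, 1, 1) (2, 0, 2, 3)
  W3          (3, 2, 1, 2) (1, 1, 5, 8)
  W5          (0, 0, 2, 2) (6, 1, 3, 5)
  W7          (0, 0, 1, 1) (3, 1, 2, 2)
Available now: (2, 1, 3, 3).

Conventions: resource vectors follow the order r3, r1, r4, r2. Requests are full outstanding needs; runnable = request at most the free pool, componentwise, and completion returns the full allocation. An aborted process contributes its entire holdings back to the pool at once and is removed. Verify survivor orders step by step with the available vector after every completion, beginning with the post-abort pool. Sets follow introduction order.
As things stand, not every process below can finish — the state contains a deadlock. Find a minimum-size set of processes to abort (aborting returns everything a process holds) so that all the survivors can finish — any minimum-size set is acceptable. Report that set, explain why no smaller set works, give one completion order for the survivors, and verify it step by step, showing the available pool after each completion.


Abort W5.
Key observation: W4 could never have finished before the abort; with (0, 0, 2, 2) returned by W5, it fits at step 3.
Why nothing smaller works: aborting no one leaves the state deadlocked as given.
The survivors complete as W6, W7, W4, W1, W3. Walking it through (starting from the post-abort pool):
  pool = (2, 1, 5, 5)
  W6 needs (2, 0, 2, 3) <= (2, 1, 5, 5) -> finishes; pool += (1, 1, 1, 1) = (3, 2, 6, 6)
  W7 needs (3, 1, 2, 2) <= (3, 2, 6, 6) -> finishes; pool += (0, 0, 1, 1) = (3, 2, 7, 7)
  W4 needs (2, 1, 7, 0) <= (3, 2, 7, 7) -> finishes; pool += (1, 1, 1, 2) = (4, 3, 8, 9)
  W1 needs (2, 2, 3, 6) <= (4, 3, 8, 9) -> finishes; pool += (2, 0, 0, 0) = (6, 3, 8, 9)
  W3 needs (1, 1, 5, 8) <= (6, 3, 8, 9) -> finishes; pool += (3, 2, 1, 2) = (9, 5, 9, 11)
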